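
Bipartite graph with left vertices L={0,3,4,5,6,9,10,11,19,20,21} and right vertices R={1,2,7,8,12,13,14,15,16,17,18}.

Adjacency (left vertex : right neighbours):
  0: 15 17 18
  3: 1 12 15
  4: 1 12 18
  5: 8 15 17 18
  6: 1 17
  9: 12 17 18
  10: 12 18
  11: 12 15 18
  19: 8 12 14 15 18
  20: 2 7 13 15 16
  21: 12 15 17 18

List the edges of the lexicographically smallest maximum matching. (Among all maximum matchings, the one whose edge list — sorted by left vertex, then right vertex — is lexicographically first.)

Lex-smallest maximum matching: {(0,15), (3,1), (4,12), (5,8), (6,17), (9,18), (19,14), (20,2)}

|M| = 8 (so the lex-smallest maximum matching has 8 edges)
process left vertices in ascending order; for each, take the smallest-labelled available neighbour that still permits 8 edges overall, or leave it unmatched if none does
lex-smallest matching: {0-15, 3-1, 4-12, 5-8, 6-17, 9-18, 19-14, 20-2}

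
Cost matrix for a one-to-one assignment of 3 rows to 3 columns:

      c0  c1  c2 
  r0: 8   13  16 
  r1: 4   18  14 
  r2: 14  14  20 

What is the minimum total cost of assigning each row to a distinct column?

Minimum assignment cost: 34

optimal assignment: row0→col2 (cost 16), row1→col0 (cost 4), row2→col1 (cost 14)
total = 16 + 4 + 14 = 34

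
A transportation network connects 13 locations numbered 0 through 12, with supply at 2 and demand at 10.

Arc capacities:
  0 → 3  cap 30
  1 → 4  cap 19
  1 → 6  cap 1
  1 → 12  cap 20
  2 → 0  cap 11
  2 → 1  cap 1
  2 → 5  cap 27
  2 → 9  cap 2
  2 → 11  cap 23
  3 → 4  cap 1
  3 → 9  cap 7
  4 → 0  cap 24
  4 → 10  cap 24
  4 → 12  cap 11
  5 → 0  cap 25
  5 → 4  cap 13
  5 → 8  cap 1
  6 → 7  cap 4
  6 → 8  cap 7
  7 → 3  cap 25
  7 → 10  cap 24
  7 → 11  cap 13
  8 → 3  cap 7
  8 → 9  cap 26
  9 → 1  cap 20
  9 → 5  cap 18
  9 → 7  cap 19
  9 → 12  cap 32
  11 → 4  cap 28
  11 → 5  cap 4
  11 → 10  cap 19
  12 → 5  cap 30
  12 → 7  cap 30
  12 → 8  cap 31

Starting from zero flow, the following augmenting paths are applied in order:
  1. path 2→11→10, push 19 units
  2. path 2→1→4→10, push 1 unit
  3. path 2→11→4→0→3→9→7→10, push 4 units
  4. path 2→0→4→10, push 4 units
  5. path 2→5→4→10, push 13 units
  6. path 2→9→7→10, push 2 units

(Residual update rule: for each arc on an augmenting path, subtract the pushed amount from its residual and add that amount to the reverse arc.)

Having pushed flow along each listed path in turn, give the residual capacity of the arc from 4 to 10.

after path 1 (2→11→10, push 19): res(4,10)=24
after path 2 (2→1→4→10, push 1): res(4,10)=23
after path 3 (2→11→4→0→3→9→7→10, push 4): res(4,10)=23
after path 4 (2→0→4→10, push 4): res(4,10)=19
after path 5 (2→5→4→10, push 13): res(4,10)=6
after path 6 (2→9→7→10, push 2): res(4,10)=6

Residual capacity of (4,10): 6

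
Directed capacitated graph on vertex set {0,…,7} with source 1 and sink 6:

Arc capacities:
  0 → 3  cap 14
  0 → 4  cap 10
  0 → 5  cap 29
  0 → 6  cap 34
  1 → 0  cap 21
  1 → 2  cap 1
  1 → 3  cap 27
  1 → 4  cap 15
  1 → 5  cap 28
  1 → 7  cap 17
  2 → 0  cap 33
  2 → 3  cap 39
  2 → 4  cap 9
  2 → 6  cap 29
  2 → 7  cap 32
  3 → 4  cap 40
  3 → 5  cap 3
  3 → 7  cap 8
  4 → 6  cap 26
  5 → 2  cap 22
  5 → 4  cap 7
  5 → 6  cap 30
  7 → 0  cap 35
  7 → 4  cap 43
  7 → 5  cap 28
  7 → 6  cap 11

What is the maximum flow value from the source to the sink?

Maximum flow value: 104

augment #1: 1→0→6 bottleneck 21, total now 21
augment #2: 1→2→6 bottleneck 1, total now 22
augment #3: 1→4→6 bottleneck 15, total now 37
augment #4: 1→5→6 bottleneck 28, total now 65
augment #5: 1→7→6 bottleneck 11, total now 76
augment #6: 1→3→4→6 bottleneck 11, total now 87
augment #7: 1→3→5→6 bottleneck 2, total now 89
augment #8: 1→7→0→6 bottleneck 6, total now 95
augment #9: 1→3→5→2→6 bottleneck 1, total now 96
augment #10: 1→3→7→0→6 bottleneck 7, total now 103
augment #11: 1→3→7→5→2→6 bottleneck 1, total now 104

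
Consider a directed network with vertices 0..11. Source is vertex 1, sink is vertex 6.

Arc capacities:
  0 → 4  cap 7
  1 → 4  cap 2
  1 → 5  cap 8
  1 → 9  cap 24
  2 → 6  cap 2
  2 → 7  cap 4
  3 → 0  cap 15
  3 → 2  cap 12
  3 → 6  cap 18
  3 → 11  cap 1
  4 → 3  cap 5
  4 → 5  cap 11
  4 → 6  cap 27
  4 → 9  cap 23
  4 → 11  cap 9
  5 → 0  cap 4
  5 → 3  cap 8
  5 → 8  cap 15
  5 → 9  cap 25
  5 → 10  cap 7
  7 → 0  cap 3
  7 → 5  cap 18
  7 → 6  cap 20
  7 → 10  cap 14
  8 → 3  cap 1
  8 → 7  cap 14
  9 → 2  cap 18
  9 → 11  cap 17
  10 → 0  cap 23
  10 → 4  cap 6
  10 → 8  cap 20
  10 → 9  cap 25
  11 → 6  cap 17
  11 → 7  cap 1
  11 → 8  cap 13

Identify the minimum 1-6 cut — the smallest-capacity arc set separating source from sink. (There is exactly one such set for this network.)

augment #1: 1→4→6 push 2
augment #2: 1→5→3→6 push 8
augment #3: 1→9→2→6 push 2
augment #4: 1→9→11→6 push 17
augment #5: 1→9→2→7→6 push 4
max flow = 33; residual-reachable set from 1 gives S-side
cut edges (S→T): {(1,4), (1,5), (2,6), (2,7), (9,11)} total cap 33

Min-cut arcs: {(1,4), (1,5), (2,6), (2,7), (9,11)} (total capacity 33)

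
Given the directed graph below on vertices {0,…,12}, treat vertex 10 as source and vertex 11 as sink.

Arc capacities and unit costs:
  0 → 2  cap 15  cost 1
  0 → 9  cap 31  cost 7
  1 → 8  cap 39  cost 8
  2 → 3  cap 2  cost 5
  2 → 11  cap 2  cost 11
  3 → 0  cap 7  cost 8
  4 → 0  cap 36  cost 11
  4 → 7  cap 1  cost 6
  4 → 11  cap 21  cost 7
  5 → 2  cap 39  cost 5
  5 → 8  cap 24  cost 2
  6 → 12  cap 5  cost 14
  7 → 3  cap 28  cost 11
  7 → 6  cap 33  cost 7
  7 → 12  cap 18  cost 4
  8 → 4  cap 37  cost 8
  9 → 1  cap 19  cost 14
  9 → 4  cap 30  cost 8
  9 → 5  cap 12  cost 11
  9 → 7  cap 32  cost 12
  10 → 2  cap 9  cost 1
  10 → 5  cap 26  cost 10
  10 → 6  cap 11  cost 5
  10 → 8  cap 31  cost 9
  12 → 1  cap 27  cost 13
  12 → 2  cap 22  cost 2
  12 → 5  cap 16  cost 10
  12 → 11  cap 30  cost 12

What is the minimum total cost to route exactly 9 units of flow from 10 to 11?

shortest-cost path #1: 10→2→11 push 2 @ unit cost 12 (adds 24)
shortest-cost path #2: 10→8→4→11 push 7 @ unit cost 24 (adds 168)
total cost = 192

Minimum cost for 9 units: 192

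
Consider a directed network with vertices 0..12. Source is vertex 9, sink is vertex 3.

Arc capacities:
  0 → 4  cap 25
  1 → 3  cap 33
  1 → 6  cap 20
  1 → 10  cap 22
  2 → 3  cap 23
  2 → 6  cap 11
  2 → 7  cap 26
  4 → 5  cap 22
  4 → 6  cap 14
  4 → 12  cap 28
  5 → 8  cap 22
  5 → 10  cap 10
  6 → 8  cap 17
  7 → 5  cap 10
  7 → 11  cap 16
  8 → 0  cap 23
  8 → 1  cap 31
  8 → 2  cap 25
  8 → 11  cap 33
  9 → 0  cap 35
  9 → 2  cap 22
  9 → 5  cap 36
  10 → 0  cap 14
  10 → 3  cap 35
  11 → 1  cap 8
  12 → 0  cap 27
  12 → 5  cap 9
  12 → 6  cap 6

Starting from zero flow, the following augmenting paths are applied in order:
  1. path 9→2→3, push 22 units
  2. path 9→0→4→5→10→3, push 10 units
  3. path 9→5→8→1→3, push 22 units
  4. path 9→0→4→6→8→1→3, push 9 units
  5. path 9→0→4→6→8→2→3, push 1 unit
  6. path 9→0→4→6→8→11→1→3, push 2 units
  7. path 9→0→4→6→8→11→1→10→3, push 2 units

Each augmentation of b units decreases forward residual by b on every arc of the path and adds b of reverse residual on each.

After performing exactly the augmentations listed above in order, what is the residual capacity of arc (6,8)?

Residual capacity of (6,8): 3

after path 1 (9→2→3, push 22): res(6,8)=17
after path 2 (9→0→4→5→10→3, push 10): res(6,8)=17
after path 3 (9→5→8→1→3, push 22): res(6,8)=17
after path 4 (9→0→4→6→8→1→3, push 9): res(6,8)=8
after path 5 (9→0→4→6→8→2→3, push 1): res(6,8)=7
after path 6 (9→0→4→6→8→11→1→3, push 2): res(6,8)=5
after path 7 (9→0→4→6→8→11→1→10→3, push 2): res(6,8)=3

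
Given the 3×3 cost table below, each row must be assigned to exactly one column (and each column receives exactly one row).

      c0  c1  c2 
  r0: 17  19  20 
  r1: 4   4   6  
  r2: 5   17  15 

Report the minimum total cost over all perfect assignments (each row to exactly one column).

optimal assignment: row0→col2 (cost 20), row1→col1 (cost 4), row2→col0 (cost 5)
total = 20 + 4 + 5 = 29

Minimum assignment cost: 29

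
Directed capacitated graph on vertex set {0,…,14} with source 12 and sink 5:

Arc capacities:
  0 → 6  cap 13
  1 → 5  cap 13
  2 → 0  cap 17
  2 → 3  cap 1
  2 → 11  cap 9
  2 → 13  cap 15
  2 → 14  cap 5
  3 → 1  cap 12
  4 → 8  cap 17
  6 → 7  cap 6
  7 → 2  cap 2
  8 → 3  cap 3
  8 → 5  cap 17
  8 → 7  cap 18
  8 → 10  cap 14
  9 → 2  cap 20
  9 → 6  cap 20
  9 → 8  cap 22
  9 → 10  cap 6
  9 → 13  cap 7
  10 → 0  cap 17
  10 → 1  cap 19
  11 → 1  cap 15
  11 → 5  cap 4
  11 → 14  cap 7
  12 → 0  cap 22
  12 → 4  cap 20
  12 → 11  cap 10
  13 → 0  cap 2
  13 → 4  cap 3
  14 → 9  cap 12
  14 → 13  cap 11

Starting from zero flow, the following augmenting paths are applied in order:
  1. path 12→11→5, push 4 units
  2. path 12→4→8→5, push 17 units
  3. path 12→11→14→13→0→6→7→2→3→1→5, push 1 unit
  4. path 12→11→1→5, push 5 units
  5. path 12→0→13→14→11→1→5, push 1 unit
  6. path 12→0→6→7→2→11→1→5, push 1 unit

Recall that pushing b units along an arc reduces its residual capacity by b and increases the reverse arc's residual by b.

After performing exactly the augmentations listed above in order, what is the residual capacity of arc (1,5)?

after path 1 (12→11→5, push 4): res(1,5)=13
after path 2 (12→4→8→5, push 17): res(1,5)=13
after path 3 (12→11→14→13→0→6→7→2→3→1→5, push 1): res(1,5)=12
after path 4 (12→11→1→5, push 5): res(1,5)=7
after path 5 (12→0→13→14→11→1→5, push 1): res(1,5)=6
after path 6 (12→0→6→7→2→11→1→5, push 1): res(1,5)=5

Residual capacity of (1,5): 5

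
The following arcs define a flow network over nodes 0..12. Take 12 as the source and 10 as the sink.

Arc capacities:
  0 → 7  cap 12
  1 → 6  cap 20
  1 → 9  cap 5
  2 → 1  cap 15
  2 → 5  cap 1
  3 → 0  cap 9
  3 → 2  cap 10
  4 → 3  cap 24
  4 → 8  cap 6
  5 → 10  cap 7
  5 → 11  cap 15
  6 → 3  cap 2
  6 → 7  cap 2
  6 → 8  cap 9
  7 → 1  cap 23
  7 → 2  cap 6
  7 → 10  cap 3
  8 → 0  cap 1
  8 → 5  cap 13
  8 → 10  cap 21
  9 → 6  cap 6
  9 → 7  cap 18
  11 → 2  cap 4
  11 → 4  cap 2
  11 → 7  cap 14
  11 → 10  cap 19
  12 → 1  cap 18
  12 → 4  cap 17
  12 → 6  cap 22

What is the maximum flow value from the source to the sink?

Maximum flow value: 19

augment #1: 12→4→8→10 bottleneck 6, total now 6
augment #2: 12→6→7→10 bottleneck 2, total now 8
augment #3: 12→6→8→10 bottleneck 9, total now 17
augment #4: 12→1→9→7→10 bottleneck 1, total now 18
augment #5: 12→4→3→2→5→10 bottleneck 1, total now 19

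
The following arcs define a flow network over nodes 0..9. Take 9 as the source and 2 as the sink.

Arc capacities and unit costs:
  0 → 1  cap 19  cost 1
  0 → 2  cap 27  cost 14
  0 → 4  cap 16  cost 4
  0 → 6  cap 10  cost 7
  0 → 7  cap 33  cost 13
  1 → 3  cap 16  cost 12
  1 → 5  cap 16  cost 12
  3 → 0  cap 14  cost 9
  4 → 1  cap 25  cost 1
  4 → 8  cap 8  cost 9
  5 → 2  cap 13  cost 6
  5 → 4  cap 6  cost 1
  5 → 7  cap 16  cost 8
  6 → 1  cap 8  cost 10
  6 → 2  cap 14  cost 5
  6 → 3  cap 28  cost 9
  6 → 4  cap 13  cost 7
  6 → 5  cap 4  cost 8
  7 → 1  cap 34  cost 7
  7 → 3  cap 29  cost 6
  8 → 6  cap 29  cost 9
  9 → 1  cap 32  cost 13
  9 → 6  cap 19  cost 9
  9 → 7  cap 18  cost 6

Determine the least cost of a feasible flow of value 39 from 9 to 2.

Minimum cost for 39 units: 987

shortest-cost path #1: 9→6→2 push 14 @ unit cost 14 (adds 196)
shortest-cost path #2: 9→6→5→2 push 4 @ unit cost 23 (adds 92)
shortest-cost path #3: 9→1→5→2 push 9 @ unit cost 31 (adds 279)
shortest-cost path #4: 9→7→3→0→2 push 12 @ unit cost 35 (adds 420)
total cost = 987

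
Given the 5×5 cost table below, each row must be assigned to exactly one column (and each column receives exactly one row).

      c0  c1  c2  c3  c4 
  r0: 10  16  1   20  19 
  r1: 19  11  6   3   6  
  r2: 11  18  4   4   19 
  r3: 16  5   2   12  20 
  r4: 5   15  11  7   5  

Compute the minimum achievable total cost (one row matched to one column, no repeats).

optimal assignment: row0→col2 (cost 1), row1→col4 (cost 6), row2→col3 (cost 4), row3→col1 (cost 5), row4→col0 (cost 5)
total = 1 + 6 + 4 + 5 + 5 = 21

Minimum assignment cost: 21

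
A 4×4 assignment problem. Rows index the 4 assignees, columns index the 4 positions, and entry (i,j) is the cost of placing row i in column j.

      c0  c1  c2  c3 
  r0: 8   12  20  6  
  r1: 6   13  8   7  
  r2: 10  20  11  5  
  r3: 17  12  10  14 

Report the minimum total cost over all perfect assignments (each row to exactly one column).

one of 2 optimal assignments: row0→col0 (cost 8), row1→col2 (cost 8), row2→col3 (cost 5), row3→col1 (cost 12)
total = 8 + 8 + 5 + 12 = 33

Minimum assignment cost: 33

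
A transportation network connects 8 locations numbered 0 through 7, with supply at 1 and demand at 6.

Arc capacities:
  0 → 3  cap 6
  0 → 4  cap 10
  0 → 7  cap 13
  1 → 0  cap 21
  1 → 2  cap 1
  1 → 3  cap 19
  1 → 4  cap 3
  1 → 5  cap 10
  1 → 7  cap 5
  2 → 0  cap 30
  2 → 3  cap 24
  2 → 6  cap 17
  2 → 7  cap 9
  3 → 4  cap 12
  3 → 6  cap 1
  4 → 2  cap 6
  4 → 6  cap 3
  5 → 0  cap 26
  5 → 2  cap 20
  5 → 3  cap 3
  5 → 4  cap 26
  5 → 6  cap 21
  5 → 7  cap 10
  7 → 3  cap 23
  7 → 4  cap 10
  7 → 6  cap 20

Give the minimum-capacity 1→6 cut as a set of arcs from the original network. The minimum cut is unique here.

augment #1: 1→2→6 push 1
augment #2: 1→3→6 push 1
augment #3: 1→4→6 push 3
augment #4: 1→5→6 push 10
augment #5: 1→7→6 push 5
augment #6: 1→0→7→6 push 13
augment #7: 1→0→4→2→6 push 6
max flow = 39; residual-reachable set from 1 gives S-side
cut edges (S→T): {(0,7), (1,2), (1,5), (1,7), (3,6), (4,2), (4,6)} total cap 39

Min-cut arcs: {(0,7), (1,2), (1,5), (1,7), (3,6), (4,2), (4,6)} (total capacity 39)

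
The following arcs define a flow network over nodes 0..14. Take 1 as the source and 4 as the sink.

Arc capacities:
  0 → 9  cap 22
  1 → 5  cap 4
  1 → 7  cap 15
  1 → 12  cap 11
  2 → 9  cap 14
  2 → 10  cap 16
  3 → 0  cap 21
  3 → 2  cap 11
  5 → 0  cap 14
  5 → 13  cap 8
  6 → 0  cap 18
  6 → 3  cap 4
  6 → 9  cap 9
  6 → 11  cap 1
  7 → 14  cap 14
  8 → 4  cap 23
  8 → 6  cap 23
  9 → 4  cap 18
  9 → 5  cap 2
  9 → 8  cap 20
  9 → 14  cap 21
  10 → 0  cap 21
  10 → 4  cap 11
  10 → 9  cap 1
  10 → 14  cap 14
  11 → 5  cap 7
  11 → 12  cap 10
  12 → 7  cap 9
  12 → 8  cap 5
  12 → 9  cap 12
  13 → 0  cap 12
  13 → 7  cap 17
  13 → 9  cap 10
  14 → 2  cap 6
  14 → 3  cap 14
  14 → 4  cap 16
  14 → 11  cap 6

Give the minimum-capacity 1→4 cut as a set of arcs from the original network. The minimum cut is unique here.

Min-cut arcs: {(1,5), (1,12), (7,14)} (total capacity 29)

augment #1: 1→7→14→4 push 14
augment #2: 1→12→8→4 push 5
augment #3: 1→12→9→4 push 6
augment #4: 1→5→0→9→4 push 4
max flow = 29; residual-reachable set from 1 gives S-side
cut edges (S→T): {(1,5), (1,12), (7,14)} total cap 29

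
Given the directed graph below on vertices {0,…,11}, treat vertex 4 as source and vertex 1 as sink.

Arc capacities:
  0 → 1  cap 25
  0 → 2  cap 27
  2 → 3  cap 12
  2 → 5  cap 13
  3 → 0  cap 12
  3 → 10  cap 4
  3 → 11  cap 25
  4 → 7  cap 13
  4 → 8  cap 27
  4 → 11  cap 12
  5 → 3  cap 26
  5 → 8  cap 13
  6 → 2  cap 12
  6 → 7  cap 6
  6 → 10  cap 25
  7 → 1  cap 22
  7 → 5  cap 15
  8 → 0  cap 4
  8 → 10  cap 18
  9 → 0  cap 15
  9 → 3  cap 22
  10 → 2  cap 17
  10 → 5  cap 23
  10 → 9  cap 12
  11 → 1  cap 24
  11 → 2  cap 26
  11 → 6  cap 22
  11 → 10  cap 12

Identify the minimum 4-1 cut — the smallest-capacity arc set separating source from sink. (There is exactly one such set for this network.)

augment #1: 4→7→1 push 13
augment #2: 4→11→1 push 12
augment #3: 4→8→0→1 push 4
augment #4: 4→8→10→9→0→1 push 12
augment #5: 4→8→10→2→3→0→1 push 6
max flow = 47; residual-reachable set from 4 gives S-side
cut edges (S→T): {(4,7), (4,11), (8,0), (8,10)} total cap 47

Min-cut arcs: {(4,7), (4,11), (8,0), (8,10)} (total capacity 47)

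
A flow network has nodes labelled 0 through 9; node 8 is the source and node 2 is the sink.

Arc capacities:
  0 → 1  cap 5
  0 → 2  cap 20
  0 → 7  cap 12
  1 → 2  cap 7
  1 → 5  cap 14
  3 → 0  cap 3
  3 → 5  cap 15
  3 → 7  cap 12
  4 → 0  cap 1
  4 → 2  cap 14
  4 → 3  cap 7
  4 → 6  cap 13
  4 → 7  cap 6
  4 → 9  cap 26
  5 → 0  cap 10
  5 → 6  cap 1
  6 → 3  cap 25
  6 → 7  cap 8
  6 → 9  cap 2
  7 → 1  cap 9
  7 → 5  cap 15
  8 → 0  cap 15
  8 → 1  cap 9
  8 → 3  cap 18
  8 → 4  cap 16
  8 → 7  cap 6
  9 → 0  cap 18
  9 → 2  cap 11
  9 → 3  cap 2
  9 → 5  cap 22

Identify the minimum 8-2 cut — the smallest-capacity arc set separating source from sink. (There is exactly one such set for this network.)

augment #1: 8→0→2 push 15
augment #2: 8→1→2 push 7
augment #3: 8→4→2 push 14
augment #4: 8→3→0→2 push 3
augment #5: 8→4→0→2 push 1
augment #6: 8→4→9→2 push 1
augment #7: 8→1→5→0→2 push 1
augment #8: 8→1→5→6→9→2 push 1
augment #9: 8→3→5→0→4→9→2 push 1
max flow = 44; residual-reachable set from 8 gives S-side
cut edges (S→T): {(0,2), (1,2), (5,6), (8,4)} total cap 44

Min-cut arcs: {(0,2), (1,2), (5,6), (8,4)} (total capacity 44)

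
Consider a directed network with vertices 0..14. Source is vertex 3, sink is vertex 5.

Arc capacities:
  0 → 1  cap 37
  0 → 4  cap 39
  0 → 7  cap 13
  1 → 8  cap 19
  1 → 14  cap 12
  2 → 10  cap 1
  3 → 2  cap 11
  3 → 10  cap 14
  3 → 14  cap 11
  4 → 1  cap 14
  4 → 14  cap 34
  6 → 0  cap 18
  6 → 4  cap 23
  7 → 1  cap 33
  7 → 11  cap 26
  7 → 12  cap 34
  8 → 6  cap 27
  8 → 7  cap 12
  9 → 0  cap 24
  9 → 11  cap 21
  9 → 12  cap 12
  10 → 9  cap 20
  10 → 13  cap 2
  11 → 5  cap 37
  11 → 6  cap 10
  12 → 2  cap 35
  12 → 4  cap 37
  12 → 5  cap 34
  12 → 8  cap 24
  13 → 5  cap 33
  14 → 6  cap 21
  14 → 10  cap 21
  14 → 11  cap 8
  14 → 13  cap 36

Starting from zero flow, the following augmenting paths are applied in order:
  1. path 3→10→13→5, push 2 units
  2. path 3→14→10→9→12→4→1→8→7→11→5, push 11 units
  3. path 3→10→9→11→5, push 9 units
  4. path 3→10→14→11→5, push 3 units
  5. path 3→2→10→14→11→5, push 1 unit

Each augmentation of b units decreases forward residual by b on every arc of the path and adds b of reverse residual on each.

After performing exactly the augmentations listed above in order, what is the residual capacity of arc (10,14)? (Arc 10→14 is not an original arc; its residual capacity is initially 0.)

Residual capacity of (10,14): 7

after path 1 (3→10→13→5, push 2): res(10,14)=0
after path 2 (3→14→10→9→12→4→1→8→7→11→5, push 11): res(10,14)=11
after path 3 (3→10→9→11→5, push 9): res(10,14)=11
after path 4 (3→10→14→11→5, push 3): res(10,14)=8
after path 5 (3→2→10→14→11→5, push 1): res(10,14)=7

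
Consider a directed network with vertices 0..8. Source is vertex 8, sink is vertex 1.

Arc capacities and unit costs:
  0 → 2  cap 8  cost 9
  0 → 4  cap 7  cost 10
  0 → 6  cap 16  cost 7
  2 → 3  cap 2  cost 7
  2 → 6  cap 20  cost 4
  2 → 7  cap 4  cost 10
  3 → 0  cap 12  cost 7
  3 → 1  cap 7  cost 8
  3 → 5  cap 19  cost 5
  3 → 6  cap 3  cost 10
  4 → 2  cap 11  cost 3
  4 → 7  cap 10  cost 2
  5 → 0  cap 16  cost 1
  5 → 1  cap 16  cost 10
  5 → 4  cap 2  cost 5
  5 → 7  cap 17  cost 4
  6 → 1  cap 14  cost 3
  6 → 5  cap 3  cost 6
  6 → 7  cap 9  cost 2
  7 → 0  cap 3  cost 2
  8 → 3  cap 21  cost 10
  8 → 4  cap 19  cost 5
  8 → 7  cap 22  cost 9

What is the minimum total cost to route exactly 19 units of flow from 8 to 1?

shortest-cost path #1: 8→4→2→6→1 push 11 @ unit cost 15 (adds 165)
shortest-cost path #2: 8→3→1 push 7 @ unit cost 18 (adds 126)
shortest-cost path #3: 8→4→7→0→6→1 push 1 @ unit cost 19 (adds 19)
total cost = 310

Minimum cost for 19 units: 310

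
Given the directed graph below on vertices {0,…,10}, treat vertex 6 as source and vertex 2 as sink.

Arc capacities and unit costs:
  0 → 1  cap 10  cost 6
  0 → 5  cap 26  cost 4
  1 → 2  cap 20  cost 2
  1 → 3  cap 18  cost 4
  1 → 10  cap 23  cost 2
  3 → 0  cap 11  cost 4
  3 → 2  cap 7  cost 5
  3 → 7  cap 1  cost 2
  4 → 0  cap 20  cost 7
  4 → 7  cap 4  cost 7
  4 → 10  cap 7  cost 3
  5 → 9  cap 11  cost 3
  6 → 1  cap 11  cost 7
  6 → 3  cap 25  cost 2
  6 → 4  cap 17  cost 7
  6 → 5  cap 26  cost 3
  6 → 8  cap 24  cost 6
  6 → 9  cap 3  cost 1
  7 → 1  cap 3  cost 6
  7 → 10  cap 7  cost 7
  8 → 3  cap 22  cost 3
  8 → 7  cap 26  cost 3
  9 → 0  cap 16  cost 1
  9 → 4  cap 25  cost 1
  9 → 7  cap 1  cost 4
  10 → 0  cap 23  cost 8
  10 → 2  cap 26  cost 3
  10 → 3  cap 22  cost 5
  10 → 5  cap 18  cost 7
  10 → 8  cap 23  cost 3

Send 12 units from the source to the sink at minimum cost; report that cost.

Minimum cost for 12 units: 91

shortest-cost path #1: 6→3→2 push 7 @ unit cost 7 (adds 49)
shortest-cost path #2: 6→9→4→10→2 push 3 @ unit cost 8 (adds 24)
shortest-cost path #3: 6→1→2 push 2 @ unit cost 9 (adds 18)
total cost = 91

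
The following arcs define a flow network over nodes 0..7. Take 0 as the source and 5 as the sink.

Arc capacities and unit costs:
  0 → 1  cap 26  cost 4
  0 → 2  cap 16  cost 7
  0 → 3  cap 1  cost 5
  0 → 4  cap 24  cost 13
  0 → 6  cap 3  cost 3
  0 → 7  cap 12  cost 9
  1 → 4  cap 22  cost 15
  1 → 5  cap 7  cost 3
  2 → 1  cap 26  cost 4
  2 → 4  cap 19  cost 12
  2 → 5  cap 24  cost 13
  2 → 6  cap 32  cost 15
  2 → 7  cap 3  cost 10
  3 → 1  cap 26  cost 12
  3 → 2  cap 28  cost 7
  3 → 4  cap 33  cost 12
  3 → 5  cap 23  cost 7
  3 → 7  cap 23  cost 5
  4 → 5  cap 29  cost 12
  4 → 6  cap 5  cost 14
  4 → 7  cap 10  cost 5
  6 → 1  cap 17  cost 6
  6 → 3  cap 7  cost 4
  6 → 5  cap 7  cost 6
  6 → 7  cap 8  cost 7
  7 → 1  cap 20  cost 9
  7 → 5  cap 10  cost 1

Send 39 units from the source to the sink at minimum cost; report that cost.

Minimum cost for 39 units: 558

shortest-cost path #1: 0→1→5 push 7 @ unit cost 7 (adds 49)
shortest-cost path #2: 0→6→5 push 3 @ unit cost 9 (adds 27)
shortest-cost path #3: 0→7→5 push 10 @ unit cost 10 (adds 100)
shortest-cost path #4: 0→3→5 push 1 @ unit cost 12 (adds 12)
shortest-cost path #5: 0→2→5 push 16 @ unit cost 20 (adds 320)
shortest-cost path #6: 0→4→5 push 2 @ unit cost 25 (adds 50)
total cost = 558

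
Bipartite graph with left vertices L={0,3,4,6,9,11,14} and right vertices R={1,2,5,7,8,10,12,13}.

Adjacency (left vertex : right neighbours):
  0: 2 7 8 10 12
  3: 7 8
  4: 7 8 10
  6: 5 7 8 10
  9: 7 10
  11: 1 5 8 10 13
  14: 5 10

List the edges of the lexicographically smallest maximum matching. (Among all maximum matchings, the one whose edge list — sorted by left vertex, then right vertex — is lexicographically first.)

|M| = 6 (so the lex-smallest maximum matching has 6 edges)
process left vertices in ascending order; for each, take the smallest-labelled available neighbour that still permits 6 edges overall, or leave it unmatched if none does
lex-smallest matching: {0-2, 3-7, 4-8, 6-5, 9-10, 11-1}

Lex-smallest maximum matching: {(0,2), (3,7), (4,8), (6,5), (9,10), (11,1)}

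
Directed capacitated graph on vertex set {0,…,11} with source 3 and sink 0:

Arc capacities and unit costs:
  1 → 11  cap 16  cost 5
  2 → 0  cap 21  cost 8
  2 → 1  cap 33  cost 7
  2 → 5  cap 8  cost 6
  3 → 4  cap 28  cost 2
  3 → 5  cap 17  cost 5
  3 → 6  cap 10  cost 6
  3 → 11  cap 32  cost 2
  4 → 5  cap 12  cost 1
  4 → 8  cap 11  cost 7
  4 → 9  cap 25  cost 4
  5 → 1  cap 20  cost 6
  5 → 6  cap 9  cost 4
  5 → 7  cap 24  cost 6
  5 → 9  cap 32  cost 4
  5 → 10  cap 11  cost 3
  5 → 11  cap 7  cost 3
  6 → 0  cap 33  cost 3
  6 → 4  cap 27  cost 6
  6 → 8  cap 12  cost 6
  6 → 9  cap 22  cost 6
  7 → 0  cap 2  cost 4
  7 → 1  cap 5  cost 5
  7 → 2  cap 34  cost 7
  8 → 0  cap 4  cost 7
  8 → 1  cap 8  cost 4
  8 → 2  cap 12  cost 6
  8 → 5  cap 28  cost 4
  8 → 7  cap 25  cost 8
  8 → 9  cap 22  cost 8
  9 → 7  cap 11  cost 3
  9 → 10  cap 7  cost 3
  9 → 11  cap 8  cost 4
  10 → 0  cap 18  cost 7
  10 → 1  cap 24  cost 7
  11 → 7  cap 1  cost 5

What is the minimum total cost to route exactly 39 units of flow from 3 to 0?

Minimum cost for 39 units: 475

shortest-cost path #1: 3→6→0 push 10 @ unit cost 9 (adds 90)
shortest-cost path #2: 3→4→5→6→0 push 9 @ unit cost 10 (adds 90)
shortest-cost path #3: 3→11→7→0 push 1 @ unit cost 11 (adds 11)
shortest-cost path #4: 3→4→5→7→0 push 1 @ unit cost 13 (adds 13)
shortest-cost path #5: 3→4→5→10→0 push 2 @ unit cost 13 (adds 26)
shortest-cost path #6: 3→4→9→7→5→10→0 push 1 @ unit cost 13 (adds 13)
shortest-cost path #7: 3→5→10→0 push 8 @ unit cost 15 (adds 120)
shortest-cost path #8: 3→4→8→0 push 4 @ unit cost 16 (adds 64)
shortest-cost path #9: 3→4→9→10→0 push 3 @ unit cost 16 (adds 48)
total cost = 475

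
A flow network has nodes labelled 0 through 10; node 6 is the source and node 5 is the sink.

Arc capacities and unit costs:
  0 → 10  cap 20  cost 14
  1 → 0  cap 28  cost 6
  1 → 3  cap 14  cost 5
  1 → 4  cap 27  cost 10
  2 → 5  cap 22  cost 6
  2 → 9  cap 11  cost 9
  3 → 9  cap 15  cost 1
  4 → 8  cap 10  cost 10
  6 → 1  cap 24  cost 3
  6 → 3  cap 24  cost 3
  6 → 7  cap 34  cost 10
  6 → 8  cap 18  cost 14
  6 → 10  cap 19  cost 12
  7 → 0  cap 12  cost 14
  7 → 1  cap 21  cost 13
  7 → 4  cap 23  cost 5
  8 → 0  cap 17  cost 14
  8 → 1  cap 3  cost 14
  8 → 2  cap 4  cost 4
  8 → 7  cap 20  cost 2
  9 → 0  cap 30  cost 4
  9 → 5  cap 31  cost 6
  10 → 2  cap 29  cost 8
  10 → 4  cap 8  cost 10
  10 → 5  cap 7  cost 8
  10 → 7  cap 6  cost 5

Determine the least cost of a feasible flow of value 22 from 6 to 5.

Minimum cost for 22 units: 290

shortest-cost path #1: 6→3→9→5 push 15 @ unit cost 10 (adds 150)
shortest-cost path #2: 6→10→5 push 7 @ unit cost 20 (adds 140)
total cost = 290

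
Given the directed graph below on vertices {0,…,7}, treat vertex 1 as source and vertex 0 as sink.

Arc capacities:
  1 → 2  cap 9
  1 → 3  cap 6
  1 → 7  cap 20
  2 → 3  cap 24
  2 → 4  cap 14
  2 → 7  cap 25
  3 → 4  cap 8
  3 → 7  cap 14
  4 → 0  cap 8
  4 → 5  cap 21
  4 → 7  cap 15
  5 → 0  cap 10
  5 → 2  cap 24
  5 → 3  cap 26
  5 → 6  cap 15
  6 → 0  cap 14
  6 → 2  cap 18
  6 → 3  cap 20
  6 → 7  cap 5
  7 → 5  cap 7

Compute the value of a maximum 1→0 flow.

Maximum flow value: 22

augment #1: 1→2→4→0 bottleneck 8, total now 8
augment #2: 1→7→5→0 bottleneck 7, total now 15
augment #3: 1→2→4→5→0 bottleneck 1, total now 16
augment #4: 1→3→4→5→0 bottleneck 2, total now 18
augment #5: 1→3→4→5→6→0 bottleneck 4, total now 22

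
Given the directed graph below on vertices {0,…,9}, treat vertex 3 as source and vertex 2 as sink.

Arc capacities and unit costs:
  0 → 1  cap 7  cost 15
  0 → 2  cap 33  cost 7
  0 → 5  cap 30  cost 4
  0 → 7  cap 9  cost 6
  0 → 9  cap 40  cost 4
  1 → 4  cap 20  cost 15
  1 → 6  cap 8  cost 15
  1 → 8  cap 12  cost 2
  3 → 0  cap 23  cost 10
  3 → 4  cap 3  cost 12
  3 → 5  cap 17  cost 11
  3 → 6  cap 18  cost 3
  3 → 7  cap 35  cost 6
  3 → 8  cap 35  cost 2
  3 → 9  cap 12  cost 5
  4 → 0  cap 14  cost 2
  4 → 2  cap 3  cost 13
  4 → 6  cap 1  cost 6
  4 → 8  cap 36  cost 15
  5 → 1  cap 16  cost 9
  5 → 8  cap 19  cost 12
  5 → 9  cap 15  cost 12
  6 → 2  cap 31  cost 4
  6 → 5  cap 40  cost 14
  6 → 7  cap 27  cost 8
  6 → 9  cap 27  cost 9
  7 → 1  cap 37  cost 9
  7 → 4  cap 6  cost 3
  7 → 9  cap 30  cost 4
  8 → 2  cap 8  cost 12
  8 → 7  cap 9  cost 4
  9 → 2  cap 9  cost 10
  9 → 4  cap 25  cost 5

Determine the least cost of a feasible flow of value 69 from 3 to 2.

Minimum cost for 69 units: 972

shortest-cost path #1: 3→6→2 push 18 @ unit cost 7 (adds 126)
shortest-cost path #2: 3→8→2 push 8 @ unit cost 14 (adds 112)
shortest-cost path #3: 3→9→2 push 9 @ unit cost 15 (adds 135)
shortest-cost path #4: 3→0→2 push 23 @ unit cost 17 (adds 391)
shortest-cost path #5: 3→7→4→0→2 push 6 @ unit cost 18 (adds 108)
shortest-cost path #6: 3→9→4→0→2 push 3 @ unit cost 19 (adds 57)
shortest-cost path #7: 3→4→0→2 push 1 @ unit cost 21 (adds 21)
shortest-cost path #8: 3→4→6→2 push 1 @ unit cost 22 (adds 22)
total cost = 972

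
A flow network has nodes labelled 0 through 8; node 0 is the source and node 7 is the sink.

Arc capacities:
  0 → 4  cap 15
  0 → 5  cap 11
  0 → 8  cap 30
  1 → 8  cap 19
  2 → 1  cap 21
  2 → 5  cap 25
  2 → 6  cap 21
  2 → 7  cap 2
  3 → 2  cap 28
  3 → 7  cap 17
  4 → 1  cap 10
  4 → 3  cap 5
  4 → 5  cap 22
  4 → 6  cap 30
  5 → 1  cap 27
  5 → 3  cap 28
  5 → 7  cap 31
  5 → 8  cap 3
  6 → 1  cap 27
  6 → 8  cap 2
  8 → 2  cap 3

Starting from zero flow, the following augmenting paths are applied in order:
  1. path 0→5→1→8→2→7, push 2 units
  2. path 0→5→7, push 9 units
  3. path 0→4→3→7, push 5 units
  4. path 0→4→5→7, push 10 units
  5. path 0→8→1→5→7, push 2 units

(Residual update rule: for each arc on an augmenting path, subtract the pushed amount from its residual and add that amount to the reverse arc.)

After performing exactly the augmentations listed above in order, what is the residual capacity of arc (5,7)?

Residual capacity of (5,7): 10

after path 1 (0→5→1→8→2→7, push 2): res(5,7)=31
after path 2 (0→5→7, push 9): res(5,7)=22
after path 3 (0→4→3→7, push 5): res(5,7)=22
after path 4 (0→4→5→7, push 10): res(5,7)=12
after path 5 (0→8→1→5→7, push 2): res(5,7)=10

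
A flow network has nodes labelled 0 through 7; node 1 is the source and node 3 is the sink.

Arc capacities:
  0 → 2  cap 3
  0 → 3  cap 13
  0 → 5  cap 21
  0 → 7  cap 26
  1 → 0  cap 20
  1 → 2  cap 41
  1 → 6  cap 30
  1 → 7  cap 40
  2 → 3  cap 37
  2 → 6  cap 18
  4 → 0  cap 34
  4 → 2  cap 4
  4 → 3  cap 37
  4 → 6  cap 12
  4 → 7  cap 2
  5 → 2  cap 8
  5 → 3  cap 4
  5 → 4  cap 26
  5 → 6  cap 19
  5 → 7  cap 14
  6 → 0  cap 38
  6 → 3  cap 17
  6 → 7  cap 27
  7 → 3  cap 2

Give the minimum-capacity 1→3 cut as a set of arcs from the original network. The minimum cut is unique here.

Min-cut arcs: {(0,3), (0,5), (2,3), (6,3), (7,3)} (total capacity 90)

augment #1: 1→0→3 push 13
augment #2: 1→2→3 push 37
augment #3: 1→6→3 push 17
augment #4: 1→7→3 push 2
augment #5: 1→0→5→3 push 4
augment #6: 1→0→5→4→3 push 3
augment #7: 1→6→0→5→4→3 push 13
augment #8: 1→2→6→0→5→4→3 push 1
max flow = 90; residual-reachable set from 1 gives S-side
cut edges (S→T): {(0,3), (0,5), (2,3), (6,3), (7,3)} total cap 90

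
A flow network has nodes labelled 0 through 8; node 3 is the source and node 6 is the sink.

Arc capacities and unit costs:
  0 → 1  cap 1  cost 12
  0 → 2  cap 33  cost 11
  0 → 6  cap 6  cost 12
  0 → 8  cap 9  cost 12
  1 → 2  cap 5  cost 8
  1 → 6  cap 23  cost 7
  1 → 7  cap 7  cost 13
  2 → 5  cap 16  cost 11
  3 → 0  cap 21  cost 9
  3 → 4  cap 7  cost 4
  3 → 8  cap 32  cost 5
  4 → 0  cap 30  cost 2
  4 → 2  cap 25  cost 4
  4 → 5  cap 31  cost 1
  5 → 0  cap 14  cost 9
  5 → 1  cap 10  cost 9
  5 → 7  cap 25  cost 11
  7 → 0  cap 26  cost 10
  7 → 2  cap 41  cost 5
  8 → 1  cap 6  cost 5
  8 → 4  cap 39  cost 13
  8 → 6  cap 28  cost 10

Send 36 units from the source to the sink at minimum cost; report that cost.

shortest-cost path #1: 3→8→6 push 28 @ unit cost 15 (adds 420)
shortest-cost path #2: 3→8→1→6 push 4 @ unit cost 17 (adds 68)
shortest-cost path #3: 3→4→0→6 push 4 @ unit cost 18 (adds 72)
total cost = 560

Minimum cost for 36 units: 560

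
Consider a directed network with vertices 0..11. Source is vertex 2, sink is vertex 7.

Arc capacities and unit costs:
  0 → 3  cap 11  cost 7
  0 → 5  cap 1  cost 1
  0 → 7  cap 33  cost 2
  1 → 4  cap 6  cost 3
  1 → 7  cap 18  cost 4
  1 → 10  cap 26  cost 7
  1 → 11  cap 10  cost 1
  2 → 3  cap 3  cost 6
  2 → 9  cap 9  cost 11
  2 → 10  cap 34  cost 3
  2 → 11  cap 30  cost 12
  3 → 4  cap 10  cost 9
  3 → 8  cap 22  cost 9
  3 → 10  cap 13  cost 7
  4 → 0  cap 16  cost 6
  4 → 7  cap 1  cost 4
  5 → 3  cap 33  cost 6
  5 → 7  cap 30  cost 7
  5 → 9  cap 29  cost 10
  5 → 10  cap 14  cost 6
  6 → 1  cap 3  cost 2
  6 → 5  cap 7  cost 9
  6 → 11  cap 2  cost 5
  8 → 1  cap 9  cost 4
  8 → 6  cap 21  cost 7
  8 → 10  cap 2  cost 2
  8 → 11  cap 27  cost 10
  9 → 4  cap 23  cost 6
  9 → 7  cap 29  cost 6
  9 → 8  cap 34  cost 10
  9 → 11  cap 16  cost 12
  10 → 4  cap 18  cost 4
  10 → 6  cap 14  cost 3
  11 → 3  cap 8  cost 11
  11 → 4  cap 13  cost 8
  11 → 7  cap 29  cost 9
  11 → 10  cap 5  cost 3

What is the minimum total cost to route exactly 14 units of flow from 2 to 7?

shortest-cost path #1: 2→10→4→7 push 1 @ unit cost 11 (adds 11)
shortest-cost path #2: 2→10→6→1→7 push 3 @ unit cost 12 (adds 36)
shortest-cost path #3: 2→10→4→0→7 push 10 @ unit cost 15 (adds 150)
total cost = 197

Minimum cost for 14 units: 197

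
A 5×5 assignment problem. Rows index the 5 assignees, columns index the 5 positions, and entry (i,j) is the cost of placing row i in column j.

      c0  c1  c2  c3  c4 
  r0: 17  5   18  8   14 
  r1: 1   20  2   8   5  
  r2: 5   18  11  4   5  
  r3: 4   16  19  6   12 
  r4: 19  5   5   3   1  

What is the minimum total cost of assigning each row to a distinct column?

Minimum assignment cost: 16

optimal assignment: row0→col1 (cost 5), row1→col2 (cost 2), row2→col3 (cost 4), row3→col0 (cost 4), row4→col4 (cost 1)
total = 5 + 2 + 4 + 4 + 1 = 16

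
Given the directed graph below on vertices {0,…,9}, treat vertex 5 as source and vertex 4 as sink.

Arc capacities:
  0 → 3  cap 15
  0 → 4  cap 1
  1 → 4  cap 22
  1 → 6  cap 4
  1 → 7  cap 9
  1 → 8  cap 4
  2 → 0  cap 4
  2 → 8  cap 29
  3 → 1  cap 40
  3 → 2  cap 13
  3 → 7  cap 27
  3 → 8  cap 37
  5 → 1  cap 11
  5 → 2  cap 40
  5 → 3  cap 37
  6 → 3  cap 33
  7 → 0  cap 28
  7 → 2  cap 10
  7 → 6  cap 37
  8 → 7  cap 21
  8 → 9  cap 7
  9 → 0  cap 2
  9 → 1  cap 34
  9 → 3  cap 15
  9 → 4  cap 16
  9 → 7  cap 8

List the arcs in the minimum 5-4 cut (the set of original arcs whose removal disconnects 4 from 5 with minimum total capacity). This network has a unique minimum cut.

augment #1: 5→1→4 push 11
augment #2: 5→2→0→4 push 1
augment #3: 5→3→1→4 push 11
augment #4: 5→2→8→9→4 push 7
max flow = 30; residual-reachable set from 5 gives S-side
cut edges (S→T): {(0,4), (1,4), (8,9)} total cap 30

Min-cut arcs: {(0,4), (1,4), (8,9)} (total capacity 30)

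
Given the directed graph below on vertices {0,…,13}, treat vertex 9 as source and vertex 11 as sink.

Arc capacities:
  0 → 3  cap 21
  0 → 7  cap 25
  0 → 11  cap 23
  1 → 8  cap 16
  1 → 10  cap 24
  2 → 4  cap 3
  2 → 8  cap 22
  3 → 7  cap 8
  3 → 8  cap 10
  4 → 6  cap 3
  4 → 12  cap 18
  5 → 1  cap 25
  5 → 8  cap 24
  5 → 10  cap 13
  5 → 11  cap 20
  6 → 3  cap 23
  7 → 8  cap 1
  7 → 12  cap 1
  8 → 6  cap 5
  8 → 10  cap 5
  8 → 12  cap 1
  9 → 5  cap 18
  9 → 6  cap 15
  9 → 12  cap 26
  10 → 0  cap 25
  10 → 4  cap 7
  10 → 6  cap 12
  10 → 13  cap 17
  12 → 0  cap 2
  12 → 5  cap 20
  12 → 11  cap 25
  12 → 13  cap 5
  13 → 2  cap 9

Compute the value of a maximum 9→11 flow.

Maximum flow value: 51

augment #1: 9→5→11 bottleneck 18, total now 18
augment #2: 9→12→11 bottleneck 25, total now 43
augment #3: 9→12→0→11 bottleneck 1, total now 44
augment #4: 9→6→3→7→12→0→11 bottleneck 1, total now 45
augment #5: 9→6→3→8→10→0→11 bottleneck 5, total now 50
augment #6: 9→6→3→8→12→5→11 bottleneck 1, total now 51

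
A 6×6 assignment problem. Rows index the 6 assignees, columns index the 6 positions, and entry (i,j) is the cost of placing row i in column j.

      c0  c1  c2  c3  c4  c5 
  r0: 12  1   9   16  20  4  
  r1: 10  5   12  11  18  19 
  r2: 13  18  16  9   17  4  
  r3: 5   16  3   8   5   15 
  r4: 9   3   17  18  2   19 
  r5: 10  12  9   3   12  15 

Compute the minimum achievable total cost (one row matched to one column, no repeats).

Minimum assignment cost: 23

optimal assignment: row0→col1 (cost 1), row1→col0 (cost 10), row2→col5 (cost 4), row3→col2 (cost 3), row4→col4 (cost 2), row5→col3 (cost 3)
total = 1 + 10 + 4 + 3 + 2 + 3 = 23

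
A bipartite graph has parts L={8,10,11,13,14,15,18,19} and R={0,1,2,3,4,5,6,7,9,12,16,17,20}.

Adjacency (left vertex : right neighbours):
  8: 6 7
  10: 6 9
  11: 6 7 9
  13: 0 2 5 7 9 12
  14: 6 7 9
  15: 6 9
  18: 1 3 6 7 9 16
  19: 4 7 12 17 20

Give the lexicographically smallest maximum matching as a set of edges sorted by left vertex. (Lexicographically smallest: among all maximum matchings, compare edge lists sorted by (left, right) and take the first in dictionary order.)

Lex-smallest maximum matching: {(8,6), (10,9), (11,7), (13,0), (18,1), (19,4)}

|M| = 6 (so the lex-smallest maximum matching has 6 edges)
process left vertices in ascending order; for each, take the smallest-labelled available neighbour that still permits 6 edges overall, or leave it unmatched if none does
lex-smallest matching: {8-6, 10-9, 11-7, 13-0, 18-1, 19-4}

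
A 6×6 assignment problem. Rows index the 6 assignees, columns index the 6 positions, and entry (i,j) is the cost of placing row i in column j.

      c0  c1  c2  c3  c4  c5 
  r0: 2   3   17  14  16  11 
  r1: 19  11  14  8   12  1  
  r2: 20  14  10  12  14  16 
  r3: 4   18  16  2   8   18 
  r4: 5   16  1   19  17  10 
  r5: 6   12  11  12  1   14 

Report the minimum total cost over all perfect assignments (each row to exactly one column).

Minimum assignment cost: 21

optimal assignment: row0→col0 (cost 2), row1→col5 (cost 1), row2→col1 (cost 14), row3→col3 (cost 2), row4→col2 (cost 1), row5→col4 (cost 1)
total = 2 + 1 + 14 + 2 + 1 + 1 = 21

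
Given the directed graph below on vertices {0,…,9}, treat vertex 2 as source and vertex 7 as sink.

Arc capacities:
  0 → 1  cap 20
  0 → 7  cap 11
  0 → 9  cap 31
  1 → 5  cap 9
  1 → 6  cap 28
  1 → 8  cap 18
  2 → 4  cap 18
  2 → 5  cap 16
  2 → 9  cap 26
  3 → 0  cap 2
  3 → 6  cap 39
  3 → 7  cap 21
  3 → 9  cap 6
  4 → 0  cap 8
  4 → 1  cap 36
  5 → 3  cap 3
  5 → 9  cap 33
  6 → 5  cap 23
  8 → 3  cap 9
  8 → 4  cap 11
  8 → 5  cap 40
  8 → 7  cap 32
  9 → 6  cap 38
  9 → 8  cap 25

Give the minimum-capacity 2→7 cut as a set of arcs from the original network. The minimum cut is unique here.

Min-cut arcs: {(2,4), (5,3), (9,8)} (total capacity 46)

augment #1: 2→4→0→7 push 8
augment #2: 2→5→3→7 push 3
augment #3: 2→9→8→7 push 25
augment #4: 2→4→1→8→7 push 7
augment #5: 2→4→1→8→3→7 push 3
max flow = 46; residual-reachable set from 2 gives S-side
cut edges (S→T): {(2,4), (5,3), (9,8)} total cap 46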